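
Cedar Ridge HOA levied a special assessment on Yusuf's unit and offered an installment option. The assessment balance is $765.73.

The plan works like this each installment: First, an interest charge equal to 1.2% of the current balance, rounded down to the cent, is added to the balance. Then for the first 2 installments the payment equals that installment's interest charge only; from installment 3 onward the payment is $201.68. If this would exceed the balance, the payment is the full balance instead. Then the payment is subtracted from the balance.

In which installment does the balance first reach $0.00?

Installment 1: $765.73 +$9.18 interest = $774.91; pay $9.18 → $765.73
Installment 2: $765.73 +$9.18 interest = $774.91; pay $9.18 → $765.73
Installment 3: $765.73 +$9.18 interest = $774.91; pay $201.68 → $573.23
Installment 4: $573.23 +$6.87 interest = $580.10; pay $201.68 → $378.42
Installment 5: $378.42 +$4.54 interest = $382.96; pay $201.68 → $181.28
Installment 6: $181.28 +$2.17 interest = $183.45; pay $183.45 → $0.00
Balance reaches $0.00 in installment 6.

6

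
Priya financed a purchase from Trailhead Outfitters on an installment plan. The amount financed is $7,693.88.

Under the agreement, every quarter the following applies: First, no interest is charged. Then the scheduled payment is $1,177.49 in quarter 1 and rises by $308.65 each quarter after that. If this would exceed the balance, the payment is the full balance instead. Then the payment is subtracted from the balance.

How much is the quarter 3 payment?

$1,794.79

# | Opening | Payment | End bal
1 | $7,693.88 | $1,177.49 | $6,516.39
2 | $6,516.39 | $1,486.14 | $5,030.25
3 | $5,030.25 | $1,794.79 | $3,235.46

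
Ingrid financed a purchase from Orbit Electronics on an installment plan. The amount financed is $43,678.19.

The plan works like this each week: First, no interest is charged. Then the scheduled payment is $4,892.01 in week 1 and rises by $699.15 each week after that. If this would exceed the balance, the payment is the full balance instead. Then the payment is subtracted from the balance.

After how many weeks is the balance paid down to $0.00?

Week 1: $43,678.19 − $4,892.01 → $38,786.18
Week 2: $38,786.18 − $5,591.16 → $33,195.02
Week 3: $33,195.02 − $6,290.31 → $26,904.71
Week 4: $26,904.71 − $6,989.46 → $19,915.25
Week 5: $19,915.25 − $7,688.61 → $12,226.64
Week 6: $12,226.64 − $8,387.76 → $3,838.88
Week 7: $3,838.88 − $3,838.88 → $0.00
Balance reaches $0.00 in week 7.

7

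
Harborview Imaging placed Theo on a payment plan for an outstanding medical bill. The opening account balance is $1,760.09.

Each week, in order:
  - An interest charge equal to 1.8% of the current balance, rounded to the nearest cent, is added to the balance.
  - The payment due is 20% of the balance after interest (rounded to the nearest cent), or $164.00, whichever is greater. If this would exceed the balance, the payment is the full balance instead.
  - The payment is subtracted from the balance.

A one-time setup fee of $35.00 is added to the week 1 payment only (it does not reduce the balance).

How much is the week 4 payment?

$193.56

Week 1: $1,760.09 +$31.68 interest = $1,791.77; pay $358.35 (+ $35.00 fee) → $1,433.42
Week 2: $1,433.42 +$25.80 interest = $1,459.22; pay $291.84 → $1,167.38
Week 3: $1,167.38 +$21.01 interest = $1,188.39; pay $237.68 → $950.71
Week 4: $950.71 +$17.11 interest = $967.82; pay $193.56 → $774.26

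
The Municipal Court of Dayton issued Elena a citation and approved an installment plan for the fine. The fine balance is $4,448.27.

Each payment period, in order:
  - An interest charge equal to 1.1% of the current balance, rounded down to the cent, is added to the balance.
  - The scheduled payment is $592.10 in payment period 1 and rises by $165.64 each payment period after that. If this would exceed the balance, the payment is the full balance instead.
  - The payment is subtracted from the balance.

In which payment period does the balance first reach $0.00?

5

Payment period 1: $4,448.27 +$48.93 interest = $4,497.20; pay $592.10 → $3,905.10
Payment period 2: $3,905.10 +$42.95 interest = $3,948.05; pay $757.74 → $3,190.31
Payment period 3: $3,190.31 +$35.09 interest = $3,225.40; pay $923.38 → $2,302.02
Payment period 4: $2,302.02 +$25.32 interest = $2,327.34; pay $1,089.02 → $1,238.32
Payment period 5: $1,238.32 +$13.62 interest = $1,251.94; pay $1,251.94 → $0.00
Balance reaches $0.00 in payment period 5.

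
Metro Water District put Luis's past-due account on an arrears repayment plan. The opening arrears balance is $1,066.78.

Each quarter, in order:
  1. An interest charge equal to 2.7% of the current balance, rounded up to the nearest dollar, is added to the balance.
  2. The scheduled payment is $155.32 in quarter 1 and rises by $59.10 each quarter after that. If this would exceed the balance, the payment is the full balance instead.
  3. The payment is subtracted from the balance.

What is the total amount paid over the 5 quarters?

Quarter 1: $1,066.78 +$29.00 interest = $1,095.78; pay $155.32 → $940.46
Quarter 2: $940.46 +$26.00 interest = $966.46; pay $214.42 → $752.04
Quarter 3: $752.04 +$21.00 interest = $773.04; pay $273.52 → $499.52
Quarter 4: $499.52 +$14.00 interest = $513.52; pay $332.62 → $180.90
Quarter 5: $180.90 +$5.00 interest = $185.90; pay $185.90 → $0.00
Total paid: $1,161.78

$1,161.78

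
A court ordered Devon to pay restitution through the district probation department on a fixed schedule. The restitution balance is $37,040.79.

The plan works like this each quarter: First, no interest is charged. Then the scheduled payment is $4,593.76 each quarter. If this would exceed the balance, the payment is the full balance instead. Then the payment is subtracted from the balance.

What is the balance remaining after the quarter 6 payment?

Quarter 1: opening $37,040.79; payment $4,593.76; balance $32,447.03
Quarter 2: opening $32,447.03; payment $4,593.76; balance $27,853.27
Quarter 3: opening $27,853.27; payment $4,593.76; balance $23,259.51
Quarter 4: opening $23,259.51; payment $4,593.76; balance $18,665.75
Quarter 5: opening $18,665.75; payment $4,593.76; balance $14,071.99
Quarter 6: opening $14,071.99; payment $4,593.76; balance $9,478.23

$9,478.23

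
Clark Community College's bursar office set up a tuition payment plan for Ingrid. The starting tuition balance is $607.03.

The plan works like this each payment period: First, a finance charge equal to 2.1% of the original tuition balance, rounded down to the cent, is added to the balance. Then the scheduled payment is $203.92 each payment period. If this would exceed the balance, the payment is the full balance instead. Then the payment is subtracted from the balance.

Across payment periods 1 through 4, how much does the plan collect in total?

Payment period 1: $607.03 +$12.74 interest = $619.77; pay $203.92 → $415.85
Payment period 2: $415.85 +$12.74 interest = $428.59; pay $203.92 → $224.67
Payment period 3: $224.67 +$12.74 interest = $237.41; pay $203.92 → $33.49
Payment period 4: $33.49 +$12.74 interest = $46.23; pay $46.23 → $0.00
Total paid: $657.99

$657.99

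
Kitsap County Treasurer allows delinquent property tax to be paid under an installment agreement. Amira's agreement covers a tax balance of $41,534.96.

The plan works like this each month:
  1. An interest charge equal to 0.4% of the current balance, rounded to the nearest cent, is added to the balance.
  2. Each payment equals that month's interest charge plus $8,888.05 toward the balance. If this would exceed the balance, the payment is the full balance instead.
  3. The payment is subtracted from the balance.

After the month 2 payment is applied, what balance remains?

$23,758.86

# | Opening | Interest | Payment | End bal
1 | $41,534.96 | $166.14 | $9,054.19 | $32,646.91
2 | $32,646.91 | $130.59 | $9,018.64 | $23,758.86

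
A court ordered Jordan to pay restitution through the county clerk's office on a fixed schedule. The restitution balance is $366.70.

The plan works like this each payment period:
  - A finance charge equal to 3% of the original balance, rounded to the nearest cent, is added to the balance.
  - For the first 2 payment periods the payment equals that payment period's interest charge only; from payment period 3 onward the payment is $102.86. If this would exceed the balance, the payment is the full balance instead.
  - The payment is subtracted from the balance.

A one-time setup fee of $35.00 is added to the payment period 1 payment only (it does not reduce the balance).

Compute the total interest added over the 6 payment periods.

Payment period 1: $366.70 +$11.00 interest = $377.70; pay $11.00 (+ $35.00 fee) → $366.70
Payment period 2: $366.70 +$11.00 interest = $377.70; pay $11.00 → $366.70
Payment period 3: $366.70 +$11.00 interest = $377.70; pay $102.86 → $274.84
Payment period 4: $274.84 +$11.00 interest = $285.84; pay $102.86 → $182.98
Payment period 5: $182.98 +$11.00 interest = $193.98; pay $102.86 → $91.12
Payment period 6: $91.12 +$11.00 interest = $102.12; pay $102.12 → $0.00
Total interest: $11.00 + $11.00 + $11.00 + $11.00 + $11.00 + $11.00 = $66.00

$66.00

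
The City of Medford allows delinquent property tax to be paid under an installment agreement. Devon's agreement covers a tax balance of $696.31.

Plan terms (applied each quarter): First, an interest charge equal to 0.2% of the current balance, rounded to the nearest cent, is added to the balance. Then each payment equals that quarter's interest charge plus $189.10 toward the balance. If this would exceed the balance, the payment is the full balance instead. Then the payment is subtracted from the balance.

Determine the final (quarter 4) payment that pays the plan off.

Quarter 1: opening $696.31; interest $1.39 → $697.70; payment $190.49; balance $507.21
Quarter 2: opening $507.21; interest $1.01 → $508.22; payment $190.11; balance $318.11
Quarter 3: opening $318.11; interest $0.64 → $318.75; payment $189.74; balance $129.01
Quarter 4: opening $129.01; interest $0.26 → $129.27; payment $129.27; balance $0.00

$129.27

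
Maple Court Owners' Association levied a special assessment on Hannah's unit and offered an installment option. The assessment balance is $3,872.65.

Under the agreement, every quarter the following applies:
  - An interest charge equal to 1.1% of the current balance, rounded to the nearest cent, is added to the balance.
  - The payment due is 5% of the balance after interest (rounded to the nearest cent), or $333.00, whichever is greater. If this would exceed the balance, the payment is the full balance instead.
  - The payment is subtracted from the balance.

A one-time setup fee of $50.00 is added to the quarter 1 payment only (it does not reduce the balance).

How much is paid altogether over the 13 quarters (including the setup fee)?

Quarter 1: $3,872.65 +$42.60 interest = $3,915.25; pay $333.00 (+ $50.00 fee) → $3,582.25
Quarter 2: $3,582.25 +$39.40 interest = $3,621.65; pay $333.00 → $3,288.65
Quarter 3: $3,288.65 +$36.18 interest = $3,324.83; pay $333.00 → $2,991.83
Quarter 4: $2,991.83 +$32.91 interest = $3,024.74; pay $333.00 → $2,691.74
Quarter 5: $2,691.74 +$29.61 interest = $2,721.35; pay $333.00 → $2,388.35
Quarter 6: $2,388.35 +$26.27 interest = $2,414.62; pay $333.00 → $2,081.62
Quarter 7: $2,081.62 +$22.90 interest = $2,104.52; pay $333.00 → $1,771.52
Quarter 8: $1,771.52 +$19.49 interest = $1,791.01; pay $333.00 → $1,458.01
Quarter 9: $1,458.01 +$16.04 interest = $1,474.05; pay $333.00 → $1,141.05
Quarter 10: $1,141.05 +$12.55 interest = $1,153.60; pay $333.00 → $820.60
Quarter 11: $820.60 +$9.03 interest = $829.63; pay $333.00 → $496.63
Quarter 12: $496.63 +$5.46 interest = $502.09; pay $333.00 → $169.09
Quarter 13: $169.09 +$1.86 interest = $170.95; pay $170.95 → $0.00
Total paid: $4,216.95

$4,216.95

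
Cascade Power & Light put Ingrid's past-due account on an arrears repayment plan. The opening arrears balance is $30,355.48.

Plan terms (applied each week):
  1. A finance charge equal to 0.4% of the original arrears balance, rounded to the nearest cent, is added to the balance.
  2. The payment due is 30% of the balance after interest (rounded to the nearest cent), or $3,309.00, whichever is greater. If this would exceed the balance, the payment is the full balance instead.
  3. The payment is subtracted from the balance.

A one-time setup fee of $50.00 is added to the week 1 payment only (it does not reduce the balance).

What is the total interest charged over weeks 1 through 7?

Week 1: $30,355.48 +$121.42 interest = $30,476.90; pay $9,143.07 (+ $50.00 fee) → $21,333.83
Week 2: $21,333.83 +$121.42 interest = $21,455.25; pay $6,436.58 → $15,018.67
Week 3: $15,018.67 +$121.42 interest = $15,140.09; pay $4,542.03 → $10,598.06
Week 4: $10,598.06 +$121.42 interest = $10,719.48; pay $3,309.00 → $7,410.48
Week 5: $7,410.48 +$121.42 interest = $7,531.90; pay $3,309.00 → $4,222.90
Week 6: $4,222.90 +$121.42 interest = $4,344.32; pay $3,309.00 → $1,035.32
Week 7: $1,035.32 +$121.42 interest = $1,156.74; pay $1,156.74 → $0.00
Total interest: $121.42 + $121.42 + $121.42 + $121.42 + $121.42 + $121.42 + $121.42 = $849.94

$849.94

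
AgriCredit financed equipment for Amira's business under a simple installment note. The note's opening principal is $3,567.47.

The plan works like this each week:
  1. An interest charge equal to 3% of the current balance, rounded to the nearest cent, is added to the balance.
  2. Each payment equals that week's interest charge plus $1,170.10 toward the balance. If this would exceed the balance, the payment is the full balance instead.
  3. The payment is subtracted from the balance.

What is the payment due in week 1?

$1,277.12

Week 1: opening $3,567.47; interest $107.02 → $3,674.49; payment $1,277.12; balance $2,397.37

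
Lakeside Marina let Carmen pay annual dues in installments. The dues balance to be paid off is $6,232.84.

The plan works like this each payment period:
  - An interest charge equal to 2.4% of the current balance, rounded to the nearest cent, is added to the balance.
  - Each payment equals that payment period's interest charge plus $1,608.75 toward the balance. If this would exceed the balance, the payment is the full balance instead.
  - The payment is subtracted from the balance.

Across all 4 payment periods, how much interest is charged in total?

# | Opening | Interest | Payment | End bal
1 | $6,232.84 | $149.59 | $1,758.34 | $4,624.09
2 | $4,624.09 | $110.98 | $1,719.73 | $3,015.34
3 | $3,015.34 | $72.37 | $1,681.12 | $1,406.59
4 | $1,406.59 | $33.76 | $1,440.35 | $0.00
Total interest: $149.59 + $110.98 + $72.37 + $33.76 = $366.70

$366.70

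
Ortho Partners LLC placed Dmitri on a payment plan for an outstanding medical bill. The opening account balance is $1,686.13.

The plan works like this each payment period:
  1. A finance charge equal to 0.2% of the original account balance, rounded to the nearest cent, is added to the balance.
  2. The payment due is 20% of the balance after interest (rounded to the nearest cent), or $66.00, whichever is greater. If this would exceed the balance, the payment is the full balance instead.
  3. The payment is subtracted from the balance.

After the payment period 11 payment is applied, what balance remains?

$106.21

# | Opening | Interest | Payment | End bal
1 | $1,686.13 | $3.37 | $337.90 | $1,351.60
2 | $1,351.60 | $3.37 | $270.99 | $1,083.98
3 | $1,083.98 | $3.37 | $217.47 | $869.88
4 | $869.88 | $3.37 | $174.65 | $698.60
5 | $698.60 | $3.37 | $140.39 | $561.58
6 | $561.58 | $3.37 | $112.99 | $451.96
7 | $451.96 | $3.37 | $91.07 | $364.26
8 | $364.26 | $3.37 | $73.53 | $294.10
9 | $294.10 | $3.37 | $66.00 | $231.47
10 | $231.47 | $3.37 | $66.00 | $168.84
11 | $168.84 | $3.37 | $66.00 | $106.21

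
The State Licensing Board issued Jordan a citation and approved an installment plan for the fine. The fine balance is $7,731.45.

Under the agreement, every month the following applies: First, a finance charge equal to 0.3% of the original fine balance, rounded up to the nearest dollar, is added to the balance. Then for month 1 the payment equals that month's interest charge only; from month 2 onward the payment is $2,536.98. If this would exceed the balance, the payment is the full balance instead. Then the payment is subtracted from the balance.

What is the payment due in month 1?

$24.00

Month 1: opening $7,731.45; interest $24.00 → $7,755.45; payment $24.00; balance $7,731.45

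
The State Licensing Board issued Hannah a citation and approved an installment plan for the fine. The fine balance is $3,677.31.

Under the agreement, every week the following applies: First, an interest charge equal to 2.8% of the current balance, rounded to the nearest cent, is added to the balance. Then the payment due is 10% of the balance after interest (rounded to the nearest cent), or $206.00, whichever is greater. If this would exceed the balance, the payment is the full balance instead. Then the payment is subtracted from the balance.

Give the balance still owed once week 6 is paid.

Week 1: $3,677.31 +$102.96 interest = $3,780.27; pay $378.03 → $3,402.24
Week 2: $3,402.24 +$95.26 interest = $3,497.50; pay $349.75 → $3,147.75
Week 3: $3,147.75 +$88.14 interest = $3,235.89; pay $323.59 → $2,912.30
Week 4: $2,912.30 +$81.54 interest = $2,993.84; pay $299.38 → $2,694.46
Week 5: $2,694.46 +$75.44 interest = $2,769.90; pay $276.99 → $2,492.91
Week 6: $2,492.91 +$69.80 interest = $2,562.71; pay $256.27 → $2,306.44

$2,306.44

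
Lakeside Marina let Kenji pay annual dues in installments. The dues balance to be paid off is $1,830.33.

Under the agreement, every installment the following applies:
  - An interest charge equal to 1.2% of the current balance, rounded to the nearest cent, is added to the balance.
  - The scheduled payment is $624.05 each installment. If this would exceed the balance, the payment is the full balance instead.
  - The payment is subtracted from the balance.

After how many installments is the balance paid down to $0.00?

Installment 1: opening $1,830.33; interest $21.96 → $1,852.29; payment $624.05; balance $1,228.24
Installment 2: opening $1,228.24; interest $14.74 → $1,242.98; payment $624.05; balance $618.93
Installment 3: opening $618.93; interest $7.43 → $626.36; payment $624.05; balance $2.31
Installment 4: opening $2.31; interest $0.03 → $2.34; payment $2.34; balance $0.00
Balance reaches $0.00 in installment 4.

4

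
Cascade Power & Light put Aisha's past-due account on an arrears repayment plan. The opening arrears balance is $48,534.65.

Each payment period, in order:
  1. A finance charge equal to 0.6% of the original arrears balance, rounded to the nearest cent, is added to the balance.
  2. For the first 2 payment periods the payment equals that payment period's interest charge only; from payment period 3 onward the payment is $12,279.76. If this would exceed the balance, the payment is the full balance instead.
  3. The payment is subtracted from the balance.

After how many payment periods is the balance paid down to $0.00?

7

# | Opening | Interest | Payment | End bal
1 | $48,534.65 | $291.21 | $291.21 | $48,534.65
2 | $48,534.65 | $291.21 | $291.21 | $48,534.65
3 | $48,534.65 | $291.21 | $12,279.76 | $36,546.10
4 | $36,546.10 | $291.21 | $12,279.76 | $24,557.55
5 | $24,557.55 | $291.21 | $12,279.76 | $12,569.00
6 | $12,569.00 | $291.21 | $12,279.76 | $580.45
7 | $580.45 | $291.21 | $871.66 | $0.00
Balance reaches $0.00 in payment period 7.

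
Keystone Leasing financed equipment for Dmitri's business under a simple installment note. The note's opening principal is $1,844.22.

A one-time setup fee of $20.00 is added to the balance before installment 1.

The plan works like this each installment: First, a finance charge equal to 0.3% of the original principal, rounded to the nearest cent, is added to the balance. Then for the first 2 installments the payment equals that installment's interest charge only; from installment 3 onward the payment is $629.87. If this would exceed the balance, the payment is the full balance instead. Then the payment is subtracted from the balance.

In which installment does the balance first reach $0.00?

5

Installment 1: opening $1,864.22; interest $5.53 → $1,869.75; payment $5.53; balance $1,864.22
Installment 2: opening $1,864.22; interest $5.53 → $1,869.75; payment $5.53; balance $1,864.22
Installment 3: opening $1,864.22; interest $5.53 → $1,869.75; payment $629.87; balance $1,239.88
Installment 4: opening $1,239.88; interest $5.53 → $1,245.41; payment $629.87; balance $615.54
Installment 5: opening $615.54; interest $5.53 → $621.07; payment $621.07; balance $0.00
Balance reaches $0.00 in installment 5.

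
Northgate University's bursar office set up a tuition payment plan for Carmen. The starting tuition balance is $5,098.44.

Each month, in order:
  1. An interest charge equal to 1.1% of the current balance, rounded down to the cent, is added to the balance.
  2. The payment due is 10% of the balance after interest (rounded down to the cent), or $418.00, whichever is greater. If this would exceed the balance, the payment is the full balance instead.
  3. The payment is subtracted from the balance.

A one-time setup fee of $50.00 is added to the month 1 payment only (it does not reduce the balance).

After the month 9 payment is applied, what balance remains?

Month 1: $5,098.44 +$56.08 interest = $5,154.52; pay $515.45 (+ $50.00 fee) → $4,639.07
Month 2: $4,639.07 +$51.02 interest = $4,690.09; pay $469.00 → $4,221.09
Month 3: $4,221.09 +$46.43 interest = $4,267.52; pay $426.75 → $3,840.77
Month 4: $3,840.77 +$42.24 interest = $3,883.01; pay $418.00 → $3,465.01
Month 5: $3,465.01 +$38.11 interest = $3,503.12; pay $418.00 → $3,085.12
Month 6: $3,085.12 +$33.93 interest = $3,119.05; pay $418.00 → $2,701.05
Month 7: $2,701.05 +$29.71 interest = $2,730.76; pay $418.00 → $2,312.76
Month 8: $2,312.76 +$25.44 interest = $2,338.20; pay $418.00 → $1,920.20
Month 9: $1,920.20 +$21.12 interest = $1,941.32; pay $418.00 → $1,523.32

$1,523.32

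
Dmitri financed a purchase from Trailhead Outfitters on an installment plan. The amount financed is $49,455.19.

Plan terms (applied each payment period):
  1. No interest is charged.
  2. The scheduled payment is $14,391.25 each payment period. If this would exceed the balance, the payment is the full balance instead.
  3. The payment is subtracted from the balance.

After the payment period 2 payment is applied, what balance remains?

Payment period 1: $49,455.19 − $14,391.25 → $35,063.94
Payment period 2: $35,063.94 − $14,391.25 → $20,672.69

$20,672.69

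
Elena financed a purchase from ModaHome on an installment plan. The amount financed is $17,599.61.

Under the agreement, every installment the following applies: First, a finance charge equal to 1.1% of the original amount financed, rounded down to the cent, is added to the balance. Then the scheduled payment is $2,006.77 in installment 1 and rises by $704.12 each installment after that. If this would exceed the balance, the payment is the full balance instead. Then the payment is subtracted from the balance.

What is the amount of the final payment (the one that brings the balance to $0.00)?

Installment 1: opening $17,599.61; interest $193.59 → $17,793.20; payment $2,006.77; balance $15,786.43
Installment 2: opening $15,786.43; interest $193.59 → $15,980.02; payment $2,710.89; balance $13,269.13
Installment 3: opening $13,269.13; interest $193.59 → $13,462.72; payment $3,415.01; balance $10,047.71
Installment 4: opening $10,047.71; interest $193.59 → $10,241.30; payment $4,119.13; balance $6,122.17
Installment 5: opening $6,122.17; interest $193.59 → $6,315.76; payment $4,823.25; balance $1,492.51
Installment 6: opening $1,492.51; interest $193.59 → $1,686.10; payment $1,686.10; balance $0.00

$1,686.10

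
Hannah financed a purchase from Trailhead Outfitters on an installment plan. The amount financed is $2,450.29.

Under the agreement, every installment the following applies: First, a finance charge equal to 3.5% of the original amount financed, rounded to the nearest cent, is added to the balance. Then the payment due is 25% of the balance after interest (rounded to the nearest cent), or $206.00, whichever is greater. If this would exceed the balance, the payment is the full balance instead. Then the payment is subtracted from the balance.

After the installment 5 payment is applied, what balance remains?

$777.69

# | Opening | Interest | Payment | End bal
1 | $2,450.29 | $85.76 | $634.01 | $1,902.04
2 | $1,902.04 | $85.76 | $496.95 | $1,490.85
3 | $1,490.85 | $85.76 | $394.15 | $1,182.46
4 | $1,182.46 | $85.76 | $317.06 | $951.16
5 | $951.16 | $85.76 | $259.23 | $777.69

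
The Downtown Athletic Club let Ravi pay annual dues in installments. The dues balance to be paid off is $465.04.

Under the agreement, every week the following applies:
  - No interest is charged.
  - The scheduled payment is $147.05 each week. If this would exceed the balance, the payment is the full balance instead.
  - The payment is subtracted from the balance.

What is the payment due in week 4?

$23.89

Week 1: opening $465.04; payment $147.05; balance $317.99
Week 2: opening $317.99; payment $147.05; balance $170.94
Week 3: opening $170.94; payment $147.05; balance $23.89
Week 4: opening $23.89; payment $23.89; balance $0.00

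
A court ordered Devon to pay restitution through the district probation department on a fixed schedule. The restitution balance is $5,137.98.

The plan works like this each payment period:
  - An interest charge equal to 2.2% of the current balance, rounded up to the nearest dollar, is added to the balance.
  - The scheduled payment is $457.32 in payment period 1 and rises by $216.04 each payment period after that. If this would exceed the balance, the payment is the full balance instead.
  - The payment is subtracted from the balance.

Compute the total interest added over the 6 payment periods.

$468.00

Payment period 1: $5,137.98 +$114.00 interest = $5,251.98; pay $457.32 → $4,794.66
Payment period 2: $4,794.66 +$106.00 interest = $4,900.66; pay $673.36 → $4,227.30
Payment period 3: $4,227.30 +$94.00 interest = $4,321.30; pay $889.40 → $3,431.90
Payment period 4: $3,431.90 +$76.00 interest = $3,507.90; pay $1,105.44 → $2,402.46
Payment period 5: $2,402.46 +$53.00 interest = $2,455.46; pay $1,321.48 → $1,133.98
Payment period 6: $1,133.98 +$25.00 interest = $1,158.98; pay $1,158.98 → $0.00
Total interest: $114.00 + $106.00 + $94.00 + $76.00 + $53.00 + $25.00 = $468.00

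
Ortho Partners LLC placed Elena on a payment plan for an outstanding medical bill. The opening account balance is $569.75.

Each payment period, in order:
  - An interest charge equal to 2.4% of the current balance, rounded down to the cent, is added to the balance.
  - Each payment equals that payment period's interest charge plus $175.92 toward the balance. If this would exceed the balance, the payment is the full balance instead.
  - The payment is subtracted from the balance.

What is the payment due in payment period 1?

Payment period 1: $569.75 +$13.67 interest = $583.42; pay $189.59 → $393.83

$189.59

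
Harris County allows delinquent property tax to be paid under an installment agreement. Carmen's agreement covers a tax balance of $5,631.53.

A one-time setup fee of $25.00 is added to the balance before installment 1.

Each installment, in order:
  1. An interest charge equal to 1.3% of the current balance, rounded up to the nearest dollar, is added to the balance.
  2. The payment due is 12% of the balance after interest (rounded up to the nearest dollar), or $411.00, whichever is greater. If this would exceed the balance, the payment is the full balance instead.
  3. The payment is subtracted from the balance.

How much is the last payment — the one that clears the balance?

Installment 1: opening $5,656.53; interest $74.00 → $5,730.53; payment $688.00; balance $5,042.53
Installment 2: opening $5,042.53; interest $66.00 → $5,108.53; payment $614.00; balance $4,494.53
Installment 3: opening $4,494.53; interest $59.00 → $4,553.53; payment $547.00; balance $4,006.53
Installment 4: opening $4,006.53; interest $53.00 → $4,059.53; payment $488.00; balance $3,571.53
Installment 5: opening $3,571.53; interest $47.00 → $3,618.53; payment $435.00; balance $3,183.53
Installment 6: opening $3,183.53; interest $42.00 → $3,225.53; payment $411.00; balance $2,814.53
Installment 7: opening $2,814.53; interest $37.00 → $2,851.53; payment $411.00; balance $2,440.53
Installment 8: opening $2,440.53; interest $32.00 → $2,472.53; payment $411.00; balance $2,061.53
Installment 9: opening $2,061.53; interest $27.00 → $2,088.53; payment $411.00; balance $1,677.53
Installment 10: opening $1,677.53; interest $22.00 → $1,699.53; payment $411.00; balance $1,288.53
Installment 11: opening $1,288.53; interest $17.00 → $1,305.53; payment $411.00; balance $894.53
Installment 12: opening $894.53; interest $12.00 → $906.53; payment $411.00; balance $495.53
Installment 13: opening $495.53; interest $7.00 → $502.53; payment $411.00; balance $91.53
Installment 14: opening $91.53; interest $2.00 → $93.53; payment $93.53; balance $0.00

$93.53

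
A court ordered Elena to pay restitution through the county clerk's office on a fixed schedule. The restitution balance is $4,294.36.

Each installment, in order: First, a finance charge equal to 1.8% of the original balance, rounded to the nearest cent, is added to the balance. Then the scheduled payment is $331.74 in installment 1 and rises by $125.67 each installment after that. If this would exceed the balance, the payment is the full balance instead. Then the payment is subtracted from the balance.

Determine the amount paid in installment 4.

Installment 1: opening $4,294.36; interest $77.30 → $4,371.66; payment $331.74; balance $4,039.92
Installment 2: opening $4,039.92; interest $77.30 → $4,117.22; payment $457.41; balance $3,659.81
Installment 3: opening $3,659.81; interest $77.30 → $3,737.11; payment $583.08; balance $3,154.03
Installment 4: opening $3,154.03; interest $77.30 → $3,231.33; payment $708.75; balance $2,522.58

$708.75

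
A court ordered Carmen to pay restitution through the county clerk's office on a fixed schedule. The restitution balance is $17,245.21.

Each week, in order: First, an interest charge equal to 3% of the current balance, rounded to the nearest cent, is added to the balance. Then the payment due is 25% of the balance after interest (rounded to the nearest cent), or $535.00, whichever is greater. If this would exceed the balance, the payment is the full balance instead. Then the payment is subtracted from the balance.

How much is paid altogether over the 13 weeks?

$19,410.34

Week 1: opening $17,245.21; interest $517.36 → $17,762.57; payment $4,440.64; balance $13,321.93
Week 2: opening $13,321.93; interest $399.66 → $13,721.59; payment $3,430.40; balance $10,291.19
Week 3: opening $10,291.19; interest $308.74 → $10,599.93; payment $2,649.98; balance $7,949.95
Week 4: opening $7,949.95; interest $238.50 → $8,188.45; payment $2,047.11; balance $6,141.34
Week 5: opening $6,141.34; interest $184.24 → $6,325.58; payment $1,581.40; balance $4,744.18
Week 6: opening $4,744.18; interest $142.33 → $4,886.51; payment $1,221.63; balance $3,664.88
Week 7: opening $3,664.88; interest $109.95 → $3,774.83; payment $943.71; balance $2,831.12
Week 8: opening $2,831.12; interest $84.93 → $2,916.05; payment $729.01; balance $2,187.04
Week 9: opening $2,187.04; interest $65.61 → $2,252.65; payment $563.16; balance $1,689.49
Week 10: opening $1,689.49; interest $50.68 → $1,740.17; payment $535.00; balance $1,205.17
Week 11: opening $1,205.17; interest $36.16 → $1,241.33; payment $535.00; balance $706.33
Week 12: opening $706.33; interest $21.19 → $727.52; payment $535.00; balance $192.52
Week 13: opening $192.52; interest $5.78 → $198.30; payment $198.30; balance $0.00
Total paid: $19,410.34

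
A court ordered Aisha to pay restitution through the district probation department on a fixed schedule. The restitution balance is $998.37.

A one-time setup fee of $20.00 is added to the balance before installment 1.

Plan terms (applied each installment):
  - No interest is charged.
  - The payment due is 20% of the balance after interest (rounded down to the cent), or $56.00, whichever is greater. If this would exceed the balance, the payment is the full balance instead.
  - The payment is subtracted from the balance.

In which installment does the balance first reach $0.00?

# | Opening | Payment | End bal
1 | $1,018.37 | $203.67 | $814.70
2 | $814.70 | $162.94 | $651.76
3 | $651.76 | $130.35 | $521.41
4 | $521.41 | $104.28 | $417.13
5 | $417.13 | $83.42 | $333.71
6 | $333.71 | $66.74 | $266.97
7 | $266.97 | $56.00 | $210.97
8 | $210.97 | $56.00 | $154.97
9 | $154.97 | $56.00 | $98.97
10 | $98.97 | $56.00 | $42.97
11 | $42.97 | $42.97 | $0.00
Balance reaches $0.00 in installment 11.

11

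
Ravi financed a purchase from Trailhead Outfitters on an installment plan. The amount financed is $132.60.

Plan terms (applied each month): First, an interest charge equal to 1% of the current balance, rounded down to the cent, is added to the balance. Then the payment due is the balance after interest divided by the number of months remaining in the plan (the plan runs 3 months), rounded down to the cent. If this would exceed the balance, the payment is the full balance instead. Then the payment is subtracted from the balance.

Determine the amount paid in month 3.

Month 1: opening $132.60; interest $1.32 → $133.92; payment $44.64; balance $89.28
Month 2: opening $89.28; interest $0.89 → $90.17; payment $45.08; balance $45.09
Month 3: opening $45.09; interest $0.45 → $45.54; payment $45.54; balance $0.00

$45.54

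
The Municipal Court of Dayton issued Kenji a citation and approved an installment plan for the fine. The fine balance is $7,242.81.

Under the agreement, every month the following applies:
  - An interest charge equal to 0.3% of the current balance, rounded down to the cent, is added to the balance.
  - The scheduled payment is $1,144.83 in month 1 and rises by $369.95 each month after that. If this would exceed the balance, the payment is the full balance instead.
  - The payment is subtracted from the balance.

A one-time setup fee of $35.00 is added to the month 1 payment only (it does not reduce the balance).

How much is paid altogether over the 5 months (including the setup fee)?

$7,341.50

Month 1: opening $7,242.81; interest $21.72 → $7,264.53; payment $1,144.83 (+ $35.00 fee); balance $6,119.70
Month 2: opening $6,119.70; interest $18.35 → $6,138.05; payment $1,514.78; balance $4,623.27
Month 3: opening $4,623.27; interest $13.86 → $4,637.13; payment $1,884.73; balance $2,752.40
Month 4: opening $2,752.40; interest $8.25 → $2,760.65; payment $2,254.68; balance $505.97
Month 5: opening $505.97; interest $1.51 → $507.48; payment $507.48; balance $0.00
Total paid: $7,341.50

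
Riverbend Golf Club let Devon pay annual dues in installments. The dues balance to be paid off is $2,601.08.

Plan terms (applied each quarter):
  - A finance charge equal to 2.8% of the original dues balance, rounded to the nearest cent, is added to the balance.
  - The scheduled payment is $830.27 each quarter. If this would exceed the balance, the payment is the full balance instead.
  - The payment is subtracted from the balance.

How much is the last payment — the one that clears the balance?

$401.59

# | Opening | Interest | Payment | End bal
1 | $2,601.08 | $72.83 | $830.27 | $1,843.64
2 | $1,843.64 | $72.83 | $830.27 | $1,086.20
3 | $1,086.20 | $72.83 | $830.27 | $328.76
4 | $328.76 | $72.83 | $401.59 | $0.00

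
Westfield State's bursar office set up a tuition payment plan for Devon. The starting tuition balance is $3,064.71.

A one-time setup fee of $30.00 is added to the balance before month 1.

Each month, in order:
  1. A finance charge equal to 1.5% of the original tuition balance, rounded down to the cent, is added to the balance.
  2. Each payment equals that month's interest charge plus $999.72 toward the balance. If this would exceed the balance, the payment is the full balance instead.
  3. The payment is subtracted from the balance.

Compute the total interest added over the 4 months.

Month 1: opening $3,094.71; interest $45.97 → $3,140.68; payment $1,045.69; balance $2,094.99
Month 2: opening $2,094.99; interest $45.97 → $2,140.96; payment $1,045.69; balance $1,095.27
Month 3: opening $1,095.27; interest $45.97 → $1,141.24; payment $1,045.69; balance $95.55
Month 4: opening $95.55; interest $45.97 → $141.52; payment $141.52; balance $0.00
Total interest: $45.97 + $45.97 + $45.97 + $45.97 = $183.88

$183.88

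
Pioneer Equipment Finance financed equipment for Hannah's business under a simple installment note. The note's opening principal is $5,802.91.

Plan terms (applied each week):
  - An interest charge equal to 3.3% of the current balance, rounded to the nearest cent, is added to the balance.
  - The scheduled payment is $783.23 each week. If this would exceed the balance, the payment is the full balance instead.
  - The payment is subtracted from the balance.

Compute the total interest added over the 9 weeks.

$963.59

# | Opening | Interest | Payment | End bal
1 | $5,802.91 | $191.50 | $783.23 | $5,211.18
2 | $5,211.18 | $171.97 | $783.23 | $4,599.92
3 | $4,599.92 | $151.80 | $783.23 | $3,968.49
4 | $3,968.49 | $130.96 | $783.23 | $3,316.22
5 | $3,316.22 | $109.44 | $783.23 | $2,642.43
6 | $2,642.43 | $87.20 | $783.23 | $1,946.40
7 | $1,946.40 | $64.23 | $783.23 | $1,227.40
8 | $1,227.40 | $40.50 | $783.23 | $484.67
9 | $484.67 | $15.99 | $500.66 | $0.00
Total interest: $191.50 + $171.97 + $151.80 + $130.96 + $109.44 + $87.20 + $64.23 + $40.50 + $15.99 = $963.59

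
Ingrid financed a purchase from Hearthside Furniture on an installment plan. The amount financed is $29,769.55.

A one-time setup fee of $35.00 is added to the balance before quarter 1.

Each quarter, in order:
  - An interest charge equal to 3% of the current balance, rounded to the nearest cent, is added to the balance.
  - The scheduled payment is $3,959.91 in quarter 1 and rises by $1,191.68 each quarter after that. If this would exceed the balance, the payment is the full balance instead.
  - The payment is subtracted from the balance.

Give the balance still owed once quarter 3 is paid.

# | Opening | Interest | Payment | End bal
1 | $29,804.55 | $894.14 | $3,959.91 | $26,738.78
2 | $26,738.78 | $802.16 | $5,151.59 | $22,389.35
3 | $22,389.35 | $671.68 | $6,343.27 | $16,717.76

$16,717.76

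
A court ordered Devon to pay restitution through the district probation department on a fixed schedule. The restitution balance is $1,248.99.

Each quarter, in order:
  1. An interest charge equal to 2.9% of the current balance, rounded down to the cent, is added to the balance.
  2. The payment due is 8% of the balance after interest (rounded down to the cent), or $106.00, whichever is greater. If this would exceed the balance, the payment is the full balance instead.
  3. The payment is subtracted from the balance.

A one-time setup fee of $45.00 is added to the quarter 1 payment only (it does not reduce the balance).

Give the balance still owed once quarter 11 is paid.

# | Opening | Interest | Payment | Fee | End bal
1 | $1,248.99 | $36.22 | $106.00 | $45.00 | $1,179.21
2 | $1,179.21 | $34.19 | $106.00 | — | $1,107.40
3 | $1,107.40 | $32.11 | $106.00 | — | $1,033.51
4 | $1,033.51 | $29.97 | $106.00 | — | $957.48
5 | $957.48 | $27.76 | $106.00 | — | $879.24
6 | $879.24 | $25.49 | $106.00 | — | $798.73
7 | $798.73 | $23.16 | $106.00 | — | $715.89
8 | $715.89 | $20.76 | $106.00 | — | $630.65
9 | $630.65 | $18.28 | $106.00 | — | $542.93
10 | $542.93 | $15.74 | $106.00 | — | $452.67
11 | $452.67 | $13.12 | $106.00 | — | $359.79

$359.79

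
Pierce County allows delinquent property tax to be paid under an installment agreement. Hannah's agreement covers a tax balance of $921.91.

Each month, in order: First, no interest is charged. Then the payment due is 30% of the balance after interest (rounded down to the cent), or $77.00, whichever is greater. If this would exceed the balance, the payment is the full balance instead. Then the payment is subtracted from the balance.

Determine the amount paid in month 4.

# | Opening | Payment | End bal
1 | $921.91 | $276.57 | $645.34
2 | $645.34 | $193.60 | $451.74
3 | $451.74 | $135.52 | $316.22
4 | $316.22 | $94.86 | $221.36

$94.86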